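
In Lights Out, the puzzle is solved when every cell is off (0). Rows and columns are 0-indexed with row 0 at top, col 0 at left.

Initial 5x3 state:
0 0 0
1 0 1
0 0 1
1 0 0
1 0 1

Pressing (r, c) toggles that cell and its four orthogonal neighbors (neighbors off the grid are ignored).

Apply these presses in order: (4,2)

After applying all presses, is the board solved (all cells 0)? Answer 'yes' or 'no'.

After press 1 at (4,2):
0 0 0
1 0 1
0 0 1
1 0 1
1 1 0

Lights still on: 7

Answer: no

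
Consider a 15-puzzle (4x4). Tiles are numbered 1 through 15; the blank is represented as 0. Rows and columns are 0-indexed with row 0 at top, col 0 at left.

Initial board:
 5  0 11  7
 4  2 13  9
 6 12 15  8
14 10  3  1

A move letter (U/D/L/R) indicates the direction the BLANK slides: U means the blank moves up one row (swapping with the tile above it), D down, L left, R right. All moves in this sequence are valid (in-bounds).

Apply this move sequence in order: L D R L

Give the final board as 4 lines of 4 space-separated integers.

After move 1 (L):
 0  5 11  7
 4  2 13  9
 6 12 15  8
14 10  3  1

After move 2 (D):
 4  5 11  7
 0  2 13  9
 6 12 15  8
14 10  3  1

After move 3 (R):
 4  5 11  7
 2  0 13  9
 6 12 15  8
14 10  3  1

After move 4 (L):
 4  5 11  7
 0  2 13  9
 6 12 15  8
14 10  3  1

Answer:  4  5 11  7
 0  2 13  9
 6 12 15  8
14 10  3  1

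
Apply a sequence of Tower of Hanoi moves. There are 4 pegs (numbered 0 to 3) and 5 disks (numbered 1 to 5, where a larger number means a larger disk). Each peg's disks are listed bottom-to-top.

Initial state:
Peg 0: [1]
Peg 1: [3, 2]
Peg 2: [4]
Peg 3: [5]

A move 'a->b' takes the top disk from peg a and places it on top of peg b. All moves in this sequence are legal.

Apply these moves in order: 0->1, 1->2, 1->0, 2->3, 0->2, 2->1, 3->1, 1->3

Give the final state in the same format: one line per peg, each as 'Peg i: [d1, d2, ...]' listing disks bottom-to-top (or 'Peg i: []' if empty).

After move 1 (0->1):
Peg 0: []
Peg 1: [3, 2, 1]
Peg 2: [4]
Peg 3: [5]

After move 2 (1->2):
Peg 0: []
Peg 1: [3, 2]
Peg 2: [4, 1]
Peg 3: [5]

After move 3 (1->0):
Peg 0: [2]
Peg 1: [3]
Peg 2: [4, 1]
Peg 3: [5]

After move 4 (2->3):
Peg 0: [2]
Peg 1: [3]
Peg 2: [4]
Peg 3: [5, 1]

After move 5 (0->2):
Peg 0: []
Peg 1: [3]
Peg 2: [4, 2]
Peg 3: [5, 1]

After move 6 (2->1):
Peg 0: []
Peg 1: [3, 2]
Peg 2: [4]
Peg 3: [5, 1]

After move 7 (3->1):
Peg 0: []
Peg 1: [3, 2, 1]
Peg 2: [4]
Peg 3: [5]

After move 8 (1->3):
Peg 0: []
Peg 1: [3, 2]
Peg 2: [4]
Peg 3: [5, 1]

Answer: Peg 0: []
Peg 1: [3, 2]
Peg 2: [4]
Peg 3: [5, 1]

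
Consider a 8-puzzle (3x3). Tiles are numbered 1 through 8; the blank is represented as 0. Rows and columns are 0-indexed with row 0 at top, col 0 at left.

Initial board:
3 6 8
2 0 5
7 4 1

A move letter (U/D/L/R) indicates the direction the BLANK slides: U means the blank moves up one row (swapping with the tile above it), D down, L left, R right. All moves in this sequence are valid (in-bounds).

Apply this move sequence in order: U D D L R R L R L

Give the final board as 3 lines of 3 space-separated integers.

After move 1 (U):
3 0 8
2 6 5
7 4 1

After move 2 (D):
3 6 8
2 0 5
7 4 1

After move 3 (D):
3 6 8
2 4 5
7 0 1

After move 4 (L):
3 6 8
2 4 5
0 7 1

After move 5 (R):
3 6 8
2 4 5
7 0 1

After move 6 (R):
3 6 8
2 4 5
7 1 0

After move 7 (L):
3 6 8
2 4 5
7 0 1

After move 8 (R):
3 6 8
2 4 5
7 1 0

After move 9 (L):
3 6 8
2 4 5
7 0 1

Answer: 3 6 8
2 4 5
7 0 1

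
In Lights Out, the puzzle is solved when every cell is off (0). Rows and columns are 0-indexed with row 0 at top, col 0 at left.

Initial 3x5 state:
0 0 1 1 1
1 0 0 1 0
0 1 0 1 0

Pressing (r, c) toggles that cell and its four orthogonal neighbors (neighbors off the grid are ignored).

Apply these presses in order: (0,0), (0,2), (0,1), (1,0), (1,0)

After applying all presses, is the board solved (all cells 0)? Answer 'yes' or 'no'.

Answer: no

Derivation:
After press 1 at (0,0):
1 1 1 1 1
0 0 0 1 0
0 1 0 1 0

After press 2 at (0,2):
1 0 0 0 1
0 0 1 1 0
0 1 0 1 0

After press 3 at (0,1):
0 1 1 0 1
0 1 1 1 0
0 1 0 1 0

After press 4 at (1,0):
1 1 1 0 1
1 0 1 1 0
1 1 0 1 0

After press 5 at (1,0):
0 1 1 0 1
0 1 1 1 0
0 1 0 1 0

Lights still on: 8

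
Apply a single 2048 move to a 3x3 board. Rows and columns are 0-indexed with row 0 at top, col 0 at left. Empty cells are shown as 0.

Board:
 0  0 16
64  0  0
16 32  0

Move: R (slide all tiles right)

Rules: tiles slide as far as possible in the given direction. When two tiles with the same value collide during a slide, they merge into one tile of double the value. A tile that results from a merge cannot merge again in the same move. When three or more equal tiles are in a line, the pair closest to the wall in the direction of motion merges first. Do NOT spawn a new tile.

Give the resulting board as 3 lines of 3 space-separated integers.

Answer:  0  0 16
 0  0 64
 0 16 32

Derivation:
Slide right:
row 0: [0, 0, 16] -> [0, 0, 16]
row 1: [64, 0, 0] -> [0, 0, 64]
row 2: [16, 32, 0] -> [0, 16, 32]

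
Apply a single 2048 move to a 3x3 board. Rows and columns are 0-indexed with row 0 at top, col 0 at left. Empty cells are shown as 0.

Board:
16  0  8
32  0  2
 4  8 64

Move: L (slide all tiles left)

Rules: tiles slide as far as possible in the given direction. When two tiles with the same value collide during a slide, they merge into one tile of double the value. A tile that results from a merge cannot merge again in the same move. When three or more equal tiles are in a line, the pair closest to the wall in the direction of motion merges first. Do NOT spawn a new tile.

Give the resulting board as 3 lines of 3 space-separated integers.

Answer: 16  8  0
32  2  0
 4  8 64

Derivation:
Slide left:
row 0: [16, 0, 8] -> [16, 8, 0]
row 1: [32, 0, 2] -> [32, 2, 0]
row 2: [4, 8, 64] -> [4, 8, 64]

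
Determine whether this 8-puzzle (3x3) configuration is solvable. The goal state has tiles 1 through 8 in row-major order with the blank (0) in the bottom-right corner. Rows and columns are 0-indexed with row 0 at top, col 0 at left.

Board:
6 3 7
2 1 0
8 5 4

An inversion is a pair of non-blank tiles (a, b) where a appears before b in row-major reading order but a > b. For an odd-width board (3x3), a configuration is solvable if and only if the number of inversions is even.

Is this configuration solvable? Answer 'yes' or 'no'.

Inversions (pairs i<j in row-major order where tile[i] > tile[j] > 0): 15
15 is odd, so the puzzle is not solvable.

Answer: no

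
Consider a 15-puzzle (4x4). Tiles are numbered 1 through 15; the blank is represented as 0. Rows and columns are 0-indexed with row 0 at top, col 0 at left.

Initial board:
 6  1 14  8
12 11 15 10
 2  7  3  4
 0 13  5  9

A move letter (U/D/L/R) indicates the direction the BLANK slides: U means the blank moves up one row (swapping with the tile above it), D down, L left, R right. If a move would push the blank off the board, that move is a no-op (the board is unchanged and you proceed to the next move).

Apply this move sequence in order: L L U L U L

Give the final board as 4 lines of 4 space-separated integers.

Answer:  6  1 14  8
 0 11 15 10
12  7  3  4
 2 13  5  9

Derivation:
After move 1 (L):
 6  1 14  8
12 11 15 10
 2  7  3  4
 0 13  5  9

After move 2 (L):
 6  1 14  8
12 11 15 10
 2  7  3  4
 0 13  5  9

After move 3 (U):
 6  1 14  8
12 11 15 10
 0  7  3  4
 2 13  5  9

After move 4 (L):
 6  1 14  8
12 11 15 10
 0  7  3  4
 2 13  5  9

After move 5 (U):
 6  1 14  8
 0 11 15 10
12  7  3  4
 2 13  5  9

After move 6 (L):
 6  1 14  8
 0 11 15 10
12  7  3  4
 2 13  5  9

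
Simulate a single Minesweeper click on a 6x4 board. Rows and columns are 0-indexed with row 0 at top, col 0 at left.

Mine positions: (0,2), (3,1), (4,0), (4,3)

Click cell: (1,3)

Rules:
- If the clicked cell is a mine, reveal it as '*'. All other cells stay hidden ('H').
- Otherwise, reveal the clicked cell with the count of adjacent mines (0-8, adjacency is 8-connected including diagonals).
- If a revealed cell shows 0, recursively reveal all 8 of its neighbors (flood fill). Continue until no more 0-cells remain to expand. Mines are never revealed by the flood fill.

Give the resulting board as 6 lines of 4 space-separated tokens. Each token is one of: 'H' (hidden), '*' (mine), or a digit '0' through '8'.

H H H H
H H H 1
H H H H
H H H H
H H H H
H H H H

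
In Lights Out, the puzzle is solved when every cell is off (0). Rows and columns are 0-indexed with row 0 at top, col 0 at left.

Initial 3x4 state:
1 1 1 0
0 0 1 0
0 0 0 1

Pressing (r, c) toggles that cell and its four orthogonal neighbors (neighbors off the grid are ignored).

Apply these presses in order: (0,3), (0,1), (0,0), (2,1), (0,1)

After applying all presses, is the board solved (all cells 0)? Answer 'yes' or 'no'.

Answer: no

Derivation:
After press 1 at (0,3):
1 1 0 1
0 0 1 1
0 0 0 1

After press 2 at (0,1):
0 0 1 1
0 1 1 1
0 0 0 1

After press 3 at (0,0):
1 1 1 1
1 1 1 1
0 0 0 1

After press 4 at (2,1):
1 1 1 1
1 0 1 1
1 1 1 1

After press 5 at (0,1):
0 0 0 1
1 1 1 1
1 1 1 1

Lights still on: 9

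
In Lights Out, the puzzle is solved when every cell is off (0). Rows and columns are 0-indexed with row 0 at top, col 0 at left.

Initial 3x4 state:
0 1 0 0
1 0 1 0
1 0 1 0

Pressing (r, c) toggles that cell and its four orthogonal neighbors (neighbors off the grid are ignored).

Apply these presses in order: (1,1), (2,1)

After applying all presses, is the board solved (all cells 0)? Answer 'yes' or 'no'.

After press 1 at (1,1):
0 0 0 0
0 1 0 0
1 1 1 0

After press 2 at (2,1):
0 0 0 0
0 0 0 0
0 0 0 0

Lights still on: 0

Answer: yes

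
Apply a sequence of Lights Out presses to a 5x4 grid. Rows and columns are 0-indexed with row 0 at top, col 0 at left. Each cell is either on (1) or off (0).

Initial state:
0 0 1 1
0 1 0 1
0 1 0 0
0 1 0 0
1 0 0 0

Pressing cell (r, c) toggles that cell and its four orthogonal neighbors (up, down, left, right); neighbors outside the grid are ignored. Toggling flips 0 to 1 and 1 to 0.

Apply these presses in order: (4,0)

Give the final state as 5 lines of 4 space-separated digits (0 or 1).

After press 1 at (4,0):
0 0 1 1
0 1 0 1
0 1 0 0
1 1 0 0
0 1 0 0

Answer: 0 0 1 1
0 1 0 1
0 1 0 0
1 1 0 0
0 1 0 0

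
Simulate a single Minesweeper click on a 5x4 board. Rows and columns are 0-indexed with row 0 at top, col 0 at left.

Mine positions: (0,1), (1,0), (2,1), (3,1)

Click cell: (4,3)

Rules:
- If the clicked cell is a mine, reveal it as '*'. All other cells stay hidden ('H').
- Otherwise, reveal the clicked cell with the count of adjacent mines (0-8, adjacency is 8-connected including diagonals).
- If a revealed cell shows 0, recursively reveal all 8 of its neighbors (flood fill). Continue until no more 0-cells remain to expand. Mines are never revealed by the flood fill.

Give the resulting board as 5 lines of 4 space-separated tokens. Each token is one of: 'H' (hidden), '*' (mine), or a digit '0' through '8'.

H H 1 0
H H 2 0
H H 2 0
H H 2 0
H H 1 0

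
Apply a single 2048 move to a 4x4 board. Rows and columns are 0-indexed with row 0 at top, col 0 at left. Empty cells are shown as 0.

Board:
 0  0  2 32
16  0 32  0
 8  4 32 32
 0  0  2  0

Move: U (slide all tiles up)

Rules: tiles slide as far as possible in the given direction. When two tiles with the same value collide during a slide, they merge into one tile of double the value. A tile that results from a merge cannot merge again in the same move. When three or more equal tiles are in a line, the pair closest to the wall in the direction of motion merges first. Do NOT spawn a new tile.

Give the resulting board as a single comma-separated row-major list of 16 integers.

Answer: 16, 4, 2, 64, 8, 0, 64, 0, 0, 0, 2, 0, 0, 0, 0, 0

Derivation:
Slide up:
col 0: [0, 16, 8, 0] -> [16, 8, 0, 0]
col 1: [0, 0, 4, 0] -> [4, 0, 0, 0]
col 2: [2, 32, 32, 2] -> [2, 64, 2, 0]
col 3: [32, 0, 32, 0] -> [64, 0, 0, 0]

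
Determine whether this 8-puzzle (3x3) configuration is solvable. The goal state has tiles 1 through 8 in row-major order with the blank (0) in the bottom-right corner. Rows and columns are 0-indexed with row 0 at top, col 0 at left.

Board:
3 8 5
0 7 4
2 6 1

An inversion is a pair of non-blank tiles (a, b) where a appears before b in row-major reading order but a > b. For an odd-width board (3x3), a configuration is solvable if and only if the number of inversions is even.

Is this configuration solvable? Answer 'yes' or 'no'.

Inversions (pairs i<j in row-major order where tile[i] > tile[j] > 0): 19
19 is odd, so the puzzle is not solvable.

Answer: no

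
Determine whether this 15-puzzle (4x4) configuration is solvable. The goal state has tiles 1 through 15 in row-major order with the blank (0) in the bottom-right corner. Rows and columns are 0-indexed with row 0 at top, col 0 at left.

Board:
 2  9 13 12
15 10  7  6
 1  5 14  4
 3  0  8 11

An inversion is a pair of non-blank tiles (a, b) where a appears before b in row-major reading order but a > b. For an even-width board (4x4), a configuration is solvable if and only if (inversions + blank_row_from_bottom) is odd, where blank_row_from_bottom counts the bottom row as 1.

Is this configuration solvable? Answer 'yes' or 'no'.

Inversions: 60
Blank is in row 3 (0-indexed from top), which is row 1 counting from the bottom (bottom = 1).
60 + 1 = 61, which is odd, so the puzzle is solvable.

Answer: yes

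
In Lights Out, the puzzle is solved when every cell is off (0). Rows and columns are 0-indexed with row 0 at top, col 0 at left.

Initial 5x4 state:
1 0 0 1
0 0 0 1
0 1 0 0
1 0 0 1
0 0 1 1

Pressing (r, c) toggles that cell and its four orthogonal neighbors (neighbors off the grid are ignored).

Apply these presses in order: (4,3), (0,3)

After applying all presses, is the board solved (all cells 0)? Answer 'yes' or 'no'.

Answer: no

Derivation:
After press 1 at (4,3):
1 0 0 1
0 0 0 1
0 1 0 0
1 0 0 0
0 0 0 0

After press 2 at (0,3):
1 0 1 0
0 0 0 0
0 1 0 0
1 0 0 0
0 0 0 0

Lights still on: 4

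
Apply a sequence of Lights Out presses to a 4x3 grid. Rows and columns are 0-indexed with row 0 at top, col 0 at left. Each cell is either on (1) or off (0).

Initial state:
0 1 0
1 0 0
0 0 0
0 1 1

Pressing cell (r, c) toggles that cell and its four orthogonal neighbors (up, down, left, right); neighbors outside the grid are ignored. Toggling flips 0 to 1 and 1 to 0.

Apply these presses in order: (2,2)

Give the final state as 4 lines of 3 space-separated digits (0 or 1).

Answer: 0 1 0
1 0 1
0 1 1
0 1 0

Derivation:
After press 1 at (2,2):
0 1 0
1 0 1
0 1 1
0 1 0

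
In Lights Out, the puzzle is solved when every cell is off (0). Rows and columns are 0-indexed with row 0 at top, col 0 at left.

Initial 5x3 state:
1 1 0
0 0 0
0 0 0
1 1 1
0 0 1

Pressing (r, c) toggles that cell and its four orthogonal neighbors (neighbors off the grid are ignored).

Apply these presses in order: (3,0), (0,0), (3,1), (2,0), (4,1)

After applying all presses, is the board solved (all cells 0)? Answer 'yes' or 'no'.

After press 1 at (3,0):
1 1 0
0 0 0
1 0 0
0 0 1
1 0 1

After press 2 at (0,0):
0 0 0
1 0 0
1 0 0
0 0 1
1 0 1

After press 3 at (3,1):
0 0 0
1 0 0
1 1 0
1 1 0
1 1 1

After press 4 at (2,0):
0 0 0
0 0 0
0 0 0
0 1 0
1 1 1

After press 5 at (4,1):
0 0 0
0 0 0
0 0 0
0 0 0
0 0 0

Lights still on: 0

Answer: yes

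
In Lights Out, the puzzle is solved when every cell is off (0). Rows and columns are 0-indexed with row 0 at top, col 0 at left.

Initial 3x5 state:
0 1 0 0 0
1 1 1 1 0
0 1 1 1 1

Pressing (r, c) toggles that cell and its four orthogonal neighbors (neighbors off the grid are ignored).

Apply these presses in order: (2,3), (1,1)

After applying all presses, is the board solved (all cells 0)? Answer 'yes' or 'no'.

Answer: yes

Derivation:
After press 1 at (2,3):
0 1 0 0 0
1 1 1 0 0
0 1 0 0 0

After press 2 at (1,1):
0 0 0 0 0
0 0 0 0 0
0 0 0 0 0

Lights still on: 0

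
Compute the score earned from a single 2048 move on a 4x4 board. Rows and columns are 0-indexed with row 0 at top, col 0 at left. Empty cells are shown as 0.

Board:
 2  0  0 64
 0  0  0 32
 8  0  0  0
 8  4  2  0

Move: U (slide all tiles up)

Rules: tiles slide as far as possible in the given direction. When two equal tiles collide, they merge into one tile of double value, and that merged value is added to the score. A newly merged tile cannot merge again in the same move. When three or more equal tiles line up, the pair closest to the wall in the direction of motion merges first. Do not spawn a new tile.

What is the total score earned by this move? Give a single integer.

Answer: 16

Derivation:
Slide up:
col 0: [2, 0, 8, 8] -> [2, 16, 0, 0]  score +16 (running 16)
col 1: [0, 0, 0, 4] -> [4, 0, 0, 0]  score +0 (running 16)
col 2: [0, 0, 0, 2] -> [2, 0, 0, 0]  score +0 (running 16)
col 3: [64, 32, 0, 0] -> [64, 32, 0, 0]  score +0 (running 16)
Board after move:
 2  4  2 64
16  0  0 32
 0  0  0  0
 0  0  0  0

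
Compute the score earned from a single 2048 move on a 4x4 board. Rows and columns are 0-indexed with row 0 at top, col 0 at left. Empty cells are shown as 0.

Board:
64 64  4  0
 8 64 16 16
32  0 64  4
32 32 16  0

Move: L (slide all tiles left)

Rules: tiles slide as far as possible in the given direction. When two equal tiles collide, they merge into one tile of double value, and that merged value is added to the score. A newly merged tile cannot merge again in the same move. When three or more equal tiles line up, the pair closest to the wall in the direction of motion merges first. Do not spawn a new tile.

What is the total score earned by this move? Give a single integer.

Slide left:
row 0: [64, 64, 4, 0] -> [128, 4, 0, 0]  score +128 (running 128)
row 1: [8, 64, 16, 16] -> [8, 64, 32, 0]  score +32 (running 160)
row 2: [32, 0, 64, 4] -> [32, 64, 4, 0]  score +0 (running 160)
row 3: [32, 32, 16, 0] -> [64, 16, 0, 0]  score +64 (running 224)
Board after move:
128   4   0   0
  8  64  32   0
 32  64   4   0
 64  16   0   0

Answer: 224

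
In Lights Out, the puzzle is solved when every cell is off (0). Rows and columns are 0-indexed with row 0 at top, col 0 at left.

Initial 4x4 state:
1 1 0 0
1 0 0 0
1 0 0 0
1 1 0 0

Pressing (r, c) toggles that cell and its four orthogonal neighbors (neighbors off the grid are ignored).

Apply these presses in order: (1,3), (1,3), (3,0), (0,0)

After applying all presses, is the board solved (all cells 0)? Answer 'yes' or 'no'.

After press 1 at (1,3):
1 1 0 1
1 0 1 1
1 0 0 1
1 1 0 0

After press 2 at (1,3):
1 1 0 0
1 0 0 0
1 0 0 0
1 1 0 0

After press 3 at (3,0):
1 1 0 0
1 0 0 0
0 0 0 0
0 0 0 0

After press 4 at (0,0):
0 0 0 0
0 0 0 0
0 0 0 0
0 0 0 0

Lights still on: 0

Answer: yes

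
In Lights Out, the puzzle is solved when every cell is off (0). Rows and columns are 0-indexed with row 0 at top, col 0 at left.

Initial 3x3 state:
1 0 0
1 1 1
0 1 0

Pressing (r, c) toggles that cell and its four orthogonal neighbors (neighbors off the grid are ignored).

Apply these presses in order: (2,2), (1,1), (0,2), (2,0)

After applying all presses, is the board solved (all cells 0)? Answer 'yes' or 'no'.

After press 1 at (2,2):
1 0 0
1 1 0
0 0 1

After press 2 at (1,1):
1 1 0
0 0 1
0 1 1

After press 3 at (0,2):
1 0 1
0 0 0
0 1 1

After press 4 at (2,0):
1 0 1
1 0 0
1 0 1

Lights still on: 5

Answer: no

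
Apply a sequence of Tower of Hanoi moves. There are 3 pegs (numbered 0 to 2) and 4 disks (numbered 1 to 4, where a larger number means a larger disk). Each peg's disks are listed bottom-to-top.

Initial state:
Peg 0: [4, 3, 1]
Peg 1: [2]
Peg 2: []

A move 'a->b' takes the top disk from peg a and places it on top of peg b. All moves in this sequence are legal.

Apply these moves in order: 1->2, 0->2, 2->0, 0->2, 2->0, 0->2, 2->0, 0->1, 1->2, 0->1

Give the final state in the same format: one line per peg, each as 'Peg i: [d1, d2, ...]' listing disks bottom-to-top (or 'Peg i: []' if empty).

After move 1 (1->2):
Peg 0: [4, 3, 1]
Peg 1: []
Peg 2: [2]

After move 2 (0->2):
Peg 0: [4, 3]
Peg 1: []
Peg 2: [2, 1]

After move 3 (2->0):
Peg 0: [4, 3, 1]
Peg 1: []
Peg 2: [2]

After move 4 (0->2):
Peg 0: [4, 3]
Peg 1: []
Peg 2: [2, 1]

After move 5 (2->0):
Peg 0: [4, 3, 1]
Peg 1: []
Peg 2: [2]

After move 6 (0->2):
Peg 0: [4, 3]
Peg 1: []
Peg 2: [2, 1]

After move 7 (2->0):
Peg 0: [4, 3, 1]
Peg 1: []
Peg 2: [2]

After move 8 (0->1):
Peg 0: [4, 3]
Peg 1: [1]
Peg 2: [2]

After move 9 (1->2):
Peg 0: [4, 3]
Peg 1: []
Peg 2: [2, 1]

After move 10 (0->1):
Peg 0: [4]
Peg 1: [3]
Peg 2: [2, 1]

Answer: Peg 0: [4]
Peg 1: [3]
Peg 2: [2, 1]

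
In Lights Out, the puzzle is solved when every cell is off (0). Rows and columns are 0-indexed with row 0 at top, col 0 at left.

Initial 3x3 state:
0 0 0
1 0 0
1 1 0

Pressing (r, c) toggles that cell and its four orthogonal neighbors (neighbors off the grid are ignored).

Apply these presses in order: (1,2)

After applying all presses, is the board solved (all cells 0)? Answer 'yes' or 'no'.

After press 1 at (1,2):
0 0 1
1 1 1
1 1 1

Lights still on: 7

Answer: no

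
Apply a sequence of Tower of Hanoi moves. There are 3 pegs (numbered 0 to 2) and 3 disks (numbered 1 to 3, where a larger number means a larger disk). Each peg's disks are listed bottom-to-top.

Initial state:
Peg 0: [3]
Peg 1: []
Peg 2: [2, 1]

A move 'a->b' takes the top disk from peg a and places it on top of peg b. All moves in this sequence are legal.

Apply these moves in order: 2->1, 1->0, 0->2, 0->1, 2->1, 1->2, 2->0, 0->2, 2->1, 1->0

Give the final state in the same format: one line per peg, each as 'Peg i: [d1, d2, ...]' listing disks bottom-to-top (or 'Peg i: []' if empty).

After move 1 (2->1):
Peg 0: [3]
Peg 1: [1]
Peg 2: [2]

After move 2 (1->0):
Peg 0: [3, 1]
Peg 1: []
Peg 2: [2]

After move 3 (0->2):
Peg 0: [3]
Peg 1: []
Peg 2: [2, 1]

After move 4 (0->1):
Peg 0: []
Peg 1: [3]
Peg 2: [2, 1]

After move 5 (2->1):
Peg 0: []
Peg 1: [3, 1]
Peg 2: [2]

After move 6 (1->2):
Peg 0: []
Peg 1: [3]
Peg 2: [2, 1]

After move 7 (2->0):
Peg 0: [1]
Peg 1: [3]
Peg 2: [2]

After move 8 (0->2):
Peg 0: []
Peg 1: [3]
Peg 2: [2, 1]

After move 9 (2->1):
Peg 0: []
Peg 1: [3, 1]
Peg 2: [2]

After move 10 (1->0):
Peg 0: [1]
Peg 1: [3]
Peg 2: [2]

Answer: Peg 0: [1]
Peg 1: [3]
Peg 2: [2]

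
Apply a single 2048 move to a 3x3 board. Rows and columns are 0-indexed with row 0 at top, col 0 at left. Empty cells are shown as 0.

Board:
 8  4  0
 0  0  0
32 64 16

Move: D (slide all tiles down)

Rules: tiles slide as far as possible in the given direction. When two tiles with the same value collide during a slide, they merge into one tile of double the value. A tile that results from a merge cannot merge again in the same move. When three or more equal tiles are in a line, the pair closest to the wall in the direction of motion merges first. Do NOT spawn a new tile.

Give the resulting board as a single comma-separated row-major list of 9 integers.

Answer: 0, 0, 0, 8, 4, 0, 32, 64, 16

Derivation:
Slide down:
col 0: [8, 0, 32] -> [0, 8, 32]
col 1: [4, 0, 64] -> [0, 4, 64]
col 2: [0, 0, 16] -> [0, 0, 16]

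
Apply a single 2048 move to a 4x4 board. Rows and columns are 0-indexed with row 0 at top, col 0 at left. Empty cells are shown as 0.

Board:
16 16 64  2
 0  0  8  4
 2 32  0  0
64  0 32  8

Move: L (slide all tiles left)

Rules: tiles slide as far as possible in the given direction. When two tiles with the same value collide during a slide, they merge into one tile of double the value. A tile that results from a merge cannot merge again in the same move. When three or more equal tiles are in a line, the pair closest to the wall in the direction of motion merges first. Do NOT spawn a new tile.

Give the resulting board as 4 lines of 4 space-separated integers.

Slide left:
row 0: [16, 16, 64, 2] -> [32, 64, 2, 0]
row 1: [0, 0, 8, 4] -> [8, 4, 0, 0]
row 2: [2, 32, 0, 0] -> [2, 32, 0, 0]
row 3: [64, 0, 32, 8] -> [64, 32, 8, 0]

Answer: 32 64  2  0
 8  4  0  0
 2 32  0  0
64 32  8  0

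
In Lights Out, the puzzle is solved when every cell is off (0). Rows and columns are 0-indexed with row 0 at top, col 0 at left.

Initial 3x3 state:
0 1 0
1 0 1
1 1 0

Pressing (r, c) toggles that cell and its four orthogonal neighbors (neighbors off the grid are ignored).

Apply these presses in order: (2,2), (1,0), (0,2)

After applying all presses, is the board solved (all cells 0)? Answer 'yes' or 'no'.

Answer: no

Derivation:
After press 1 at (2,2):
0 1 0
1 0 0
1 0 1

After press 2 at (1,0):
1 1 0
0 1 0
0 0 1

After press 3 at (0,2):
1 0 1
0 1 1
0 0 1

Lights still on: 5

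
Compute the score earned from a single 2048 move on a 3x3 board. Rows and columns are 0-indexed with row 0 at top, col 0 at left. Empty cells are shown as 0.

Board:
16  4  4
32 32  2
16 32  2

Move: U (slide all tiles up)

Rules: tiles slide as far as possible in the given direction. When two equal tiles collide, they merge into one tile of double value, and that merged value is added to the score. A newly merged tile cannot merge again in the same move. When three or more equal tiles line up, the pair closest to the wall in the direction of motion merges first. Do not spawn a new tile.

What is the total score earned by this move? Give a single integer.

Answer: 68

Derivation:
Slide up:
col 0: [16, 32, 16] -> [16, 32, 16]  score +0 (running 0)
col 1: [4, 32, 32] -> [4, 64, 0]  score +64 (running 64)
col 2: [4, 2, 2] -> [4, 4, 0]  score +4 (running 68)
Board after move:
16  4  4
32 64  4
16  0  0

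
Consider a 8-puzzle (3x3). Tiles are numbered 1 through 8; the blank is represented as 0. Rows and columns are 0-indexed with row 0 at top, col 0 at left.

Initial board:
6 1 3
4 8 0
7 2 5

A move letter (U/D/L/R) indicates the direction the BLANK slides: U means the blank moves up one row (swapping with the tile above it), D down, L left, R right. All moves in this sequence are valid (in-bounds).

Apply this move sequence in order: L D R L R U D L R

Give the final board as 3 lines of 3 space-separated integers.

After move 1 (L):
6 1 3
4 0 8
7 2 5

After move 2 (D):
6 1 3
4 2 8
7 0 5

After move 3 (R):
6 1 3
4 2 8
7 5 0

After move 4 (L):
6 1 3
4 2 8
7 0 5

After move 5 (R):
6 1 3
4 2 8
7 5 0

After move 6 (U):
6 1 3
4 2 0
7 5 8

After move 7 (D):
6 1 3
4 2 8
7 5 0

After move 8 (L):
6 1 3
4 2 8
7 0 5

After move 9 (R):
6 1 3
4 2 8
7 5 0

Answer: 6 1 3
4 2 8
7 5 0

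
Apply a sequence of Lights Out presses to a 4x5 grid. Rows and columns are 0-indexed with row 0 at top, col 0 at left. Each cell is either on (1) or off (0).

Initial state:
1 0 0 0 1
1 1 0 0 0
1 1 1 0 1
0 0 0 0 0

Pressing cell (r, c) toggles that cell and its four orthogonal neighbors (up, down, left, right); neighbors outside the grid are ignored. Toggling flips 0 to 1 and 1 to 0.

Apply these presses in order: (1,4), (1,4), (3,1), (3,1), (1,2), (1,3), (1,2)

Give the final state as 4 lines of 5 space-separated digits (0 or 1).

After press 1 at (1,4):
1 0 0 0 0
1 1 0 1 1
1 1 1 0 0
0 0 0 0 0

After press 2 at (1,4):
1 0 0 0 1
1 1 0 0 0
1 1 1 0 1
0 0 0 0 0

After press 3 at (3,1):
1 0 0 0 1
1 1 0 0 0
1 0 1 0 1
1 1 1 0 0

After press 4 at (3,1):
1 0 0 0 1
1 1 0 0 0
1 1 1 0 1
0 0 0 0 0

After press 5 at (1,2):
1 0 1 0 1
1 0 1 1 0
1 1 0 0 1
0 0 0 0 0

After press 6 at (1,3):
1 0 1 1 1
1 0 0 0 1
1 1 0 1 1
0 0 0 0 0

After press 7 at (1,2):
1 0 0 1 1
1 1 1 1 1
1 1 1 1 1
0 0 0 0 0

Answer: 1 0 0 1 1
1 1 1 1 1
1 1 1 1 1
0 0 0 0 0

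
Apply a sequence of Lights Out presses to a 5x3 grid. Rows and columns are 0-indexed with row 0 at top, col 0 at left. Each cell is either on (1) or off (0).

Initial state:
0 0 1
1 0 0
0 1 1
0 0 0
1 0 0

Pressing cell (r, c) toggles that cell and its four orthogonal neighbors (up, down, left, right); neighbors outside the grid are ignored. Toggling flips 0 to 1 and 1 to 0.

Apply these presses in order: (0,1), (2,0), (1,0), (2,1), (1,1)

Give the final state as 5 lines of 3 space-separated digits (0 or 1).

After press 1 at (0,1):
1 1 0
1 1 0
0 1 1
0 0 0
1 0 0

After press 2 at (2,0):
1 1 0
0 1 0
1 0 1
1 0 0
1 0 0

After press 3 at (1,0):
0 1 0
1 0 0
0 0 1
1 0 0
1 0 0

After press 4 at (2,1):
0 1 0
1 1 0
1 1 0
1 1 0
1 0 0

After press 5 at (1,1):
0 0 0
0 0 1
1 0 0
1 1 0
1 0 0

Answer: 0 0 0
0 0 1
1 0 0
1 1 0
1 0 0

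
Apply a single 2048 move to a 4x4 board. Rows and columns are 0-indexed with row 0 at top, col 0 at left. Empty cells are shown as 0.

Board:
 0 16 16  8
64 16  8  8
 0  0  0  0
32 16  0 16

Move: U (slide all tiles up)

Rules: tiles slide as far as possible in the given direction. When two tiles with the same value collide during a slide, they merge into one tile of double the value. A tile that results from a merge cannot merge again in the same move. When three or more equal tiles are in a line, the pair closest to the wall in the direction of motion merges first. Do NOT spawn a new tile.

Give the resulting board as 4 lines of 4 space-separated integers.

Answer: 64 32 16 16
32 16  8 16
 0  0  0  0
 0  0  0  0

Derivation:
Slide up:
col 0: [0, 64, 0, 32] -> [64, 32, 0, 0]
col 1: [16, 16, 0, 16] -> [32, 16, 0, 0]
col 2: [16, 8, 0, 0] -> [16, 8, 0, 0]
col 3: [8, 8, 0, 16] -> [16, 16, 0, 0]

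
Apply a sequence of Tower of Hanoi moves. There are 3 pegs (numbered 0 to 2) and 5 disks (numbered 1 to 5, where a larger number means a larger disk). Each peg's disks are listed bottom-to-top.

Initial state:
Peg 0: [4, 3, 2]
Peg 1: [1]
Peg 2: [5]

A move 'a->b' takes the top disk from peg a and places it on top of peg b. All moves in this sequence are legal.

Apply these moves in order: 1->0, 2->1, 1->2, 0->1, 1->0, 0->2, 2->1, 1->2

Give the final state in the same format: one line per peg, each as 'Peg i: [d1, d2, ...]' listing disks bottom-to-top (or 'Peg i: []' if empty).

Answer: Peg 0: [4, 3, 2]
Peg 1: []
Peg 2: [5, 1]

Derivation:
After move 1 (1->0):
Peg 0: [4, 3, 2, 1]
Peg 1: []
Peg 2: [5]

After move 2 (2->1):
Peg 0: [4, 3, 2, 1]
Peg 1: [5]
Peg 2: []

After move 3 (1->2):
Peg 0: [4, 3, 2, 1]
Peg 1: []
Peg 2: [5]

After move 4 (0->1):
Peg 0: [4, 3, 2]
Peg 1: [1]
Peg 2: [5]

After move 5 (1->0):
Peg 0: [4, 3, 2, 1]
Peg 1: []
Peg 2: [5]

After move 6 (0->2):
Peg 0: [4, 3, 2]
Peg 1: []
Peg 2: [5, 1]

After move 7 (2->1):
Peg 0: [4, 3, 2]
Peg 1: [1]
Peg 2: [5]

After move 8 (1->2):
Peg 0: [4, 3, 2]
Peg 1: []
Peg 2: [5, 1]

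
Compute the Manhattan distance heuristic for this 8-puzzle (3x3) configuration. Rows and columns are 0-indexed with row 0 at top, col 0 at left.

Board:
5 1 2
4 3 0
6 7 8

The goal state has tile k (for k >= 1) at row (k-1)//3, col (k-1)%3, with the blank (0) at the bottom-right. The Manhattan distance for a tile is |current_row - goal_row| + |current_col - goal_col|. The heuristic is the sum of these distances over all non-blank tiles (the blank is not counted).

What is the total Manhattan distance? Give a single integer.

Answer: 11

Derivation:
Tile 5: at (0,0), goal (1,1), distance |0-1|+|0-1| = 2
Tile 1: at (0,1), goal (0,0), distance |0-0|+|1-0| = 1
Tile 2: at (0,2), goal (0,1), distance |0-0|+|2-1| = 1
Tile 4: at (1,0), goal (1,0), distance |1-1|+|0-0| = 0
Tile 3: at (1,1), goal (0,2), distance |1-0|+|1-2| = 2
Tile 6: at (2,0), goal (1,2), distance |2-1|+|0-2| = 3
Tile 7: at (2,1), goal (2,0), distance |2-2|+|1-0| = 1
Tile 8: at (2,2), goal (2,1), distance |2-2|+|2-1| = 1
Sum: 2 + 1 + 1 + 0 + 2 + 3 + 1 + 1 = 11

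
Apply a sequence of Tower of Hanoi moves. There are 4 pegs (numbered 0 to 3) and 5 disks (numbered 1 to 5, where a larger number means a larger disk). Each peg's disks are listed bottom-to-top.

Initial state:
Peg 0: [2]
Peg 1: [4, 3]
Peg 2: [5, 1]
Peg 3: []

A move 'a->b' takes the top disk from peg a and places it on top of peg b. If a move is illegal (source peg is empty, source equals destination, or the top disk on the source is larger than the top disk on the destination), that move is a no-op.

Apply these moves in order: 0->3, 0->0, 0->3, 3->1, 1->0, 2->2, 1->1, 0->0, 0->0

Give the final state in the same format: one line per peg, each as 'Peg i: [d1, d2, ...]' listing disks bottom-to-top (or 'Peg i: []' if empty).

After move 1 (0->3):
Peg 0: []
Peg 1: [4, 3]
Peg 2: [5, 1]
Peg 3: [2]

After move 2 (0->0):
Peg 0: []
Peg 1: [4, 3]
Peg 2: [5, 1]
Peg 3: [2]

After move 3 (0->3):
Peg 0: []
Peg 1: [4, 3]
Peg 2: [5, 1]
Peg 3: [2]

After move 4 (3->1):
Peg 0: []
Peg 1: [4, 3, 2]
Peg 2: [5, 1]
Peg 3: []

After move 5 (1->0):
Peg 0: [2]
Peg 1: [4, 3]
Peg 2: [5, 1]
Peg 3: []

After move 6 (2->2):
Peg 0: [2]
Peg 1: [4, 3]
Peg 2: [5, 1]
Peg 3: []

After move 7 (1->1):
Peg 0: [2]
Peg 1: [4, 3]
Peg 2: [5, 1]
Peg 3: []

After move 8 (0->0):
Peg 0: [2]
Peg 1: [4, 3]
Peg 2: [5, 1]
Peg 3: []

After move 9 (0->0):
Peg 0: [2]
Peg 1: [4, 3]
Peg 2: [5, 1]
Peg 3: []

Answer: Peg 0: [2]
Peg 1: [4, 3]
Peg 2: [5, 1]
Peg 3: []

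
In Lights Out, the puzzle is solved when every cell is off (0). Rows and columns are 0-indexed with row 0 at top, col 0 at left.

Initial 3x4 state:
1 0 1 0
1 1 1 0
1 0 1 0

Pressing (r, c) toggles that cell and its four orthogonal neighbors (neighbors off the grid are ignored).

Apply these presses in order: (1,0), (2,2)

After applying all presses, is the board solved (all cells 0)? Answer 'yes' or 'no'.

After press 1 at (1,0):
0 0 1 0
0 0 1 0
0 0 1 0

After press 2 at (2,2):
0 0 1 0
0 0 0 0
0 1 0 1

Lights still on: 3

Answer: no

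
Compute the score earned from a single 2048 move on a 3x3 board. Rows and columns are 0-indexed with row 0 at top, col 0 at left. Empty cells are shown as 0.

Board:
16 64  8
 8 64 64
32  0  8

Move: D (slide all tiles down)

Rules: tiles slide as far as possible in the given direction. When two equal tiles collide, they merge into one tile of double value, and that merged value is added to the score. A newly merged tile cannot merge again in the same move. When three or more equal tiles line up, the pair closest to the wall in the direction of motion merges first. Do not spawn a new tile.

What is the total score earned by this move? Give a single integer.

Answer: 128

Derivation:
Slide down:
col 0: [16, 8, 32] -> [16, 8, 32]  score +0 (running 0)
col 1: [64, 64, 0] -> [0, 0, 128]  score +128 (running 128)
col 2: [8, 64, 8] -> [8, 64, 8]  score +0 (running 128)
Board after move:
 16   0   8
  8   0  64
 32 128   8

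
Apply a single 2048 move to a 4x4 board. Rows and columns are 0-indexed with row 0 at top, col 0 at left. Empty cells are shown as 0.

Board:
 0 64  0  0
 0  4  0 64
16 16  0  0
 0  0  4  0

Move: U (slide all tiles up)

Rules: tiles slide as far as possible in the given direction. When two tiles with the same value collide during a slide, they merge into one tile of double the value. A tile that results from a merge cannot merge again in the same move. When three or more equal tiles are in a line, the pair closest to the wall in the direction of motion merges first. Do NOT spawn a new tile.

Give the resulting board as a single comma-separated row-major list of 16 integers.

Answer: 16, 64, 4, 64, 0, 4, 0, 0, 0, 16, 0, 0, 0, 0, 0, 0

Derivation:
Slide up:
col 0: [0, 0, 16, 0] -> [16, 0, 0, 0]
col 1: [64, 4, 16, 0] -> [64, 4, 16, 0]
col 2: [0, 0, 0, 4] -> [4, 0, 0, 0]
col 3: [0, 64, 0, 0] -> [64, 0, 0, 0]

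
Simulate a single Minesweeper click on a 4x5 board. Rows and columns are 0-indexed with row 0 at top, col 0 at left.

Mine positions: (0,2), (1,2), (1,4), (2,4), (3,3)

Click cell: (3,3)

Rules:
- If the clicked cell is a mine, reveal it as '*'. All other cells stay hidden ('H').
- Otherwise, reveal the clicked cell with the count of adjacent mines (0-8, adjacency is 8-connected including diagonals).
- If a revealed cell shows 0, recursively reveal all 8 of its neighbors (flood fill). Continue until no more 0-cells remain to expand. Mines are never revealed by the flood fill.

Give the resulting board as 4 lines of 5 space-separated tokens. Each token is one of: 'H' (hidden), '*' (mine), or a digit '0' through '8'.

H H H H H
H H H H H
H H H H H
H H H * H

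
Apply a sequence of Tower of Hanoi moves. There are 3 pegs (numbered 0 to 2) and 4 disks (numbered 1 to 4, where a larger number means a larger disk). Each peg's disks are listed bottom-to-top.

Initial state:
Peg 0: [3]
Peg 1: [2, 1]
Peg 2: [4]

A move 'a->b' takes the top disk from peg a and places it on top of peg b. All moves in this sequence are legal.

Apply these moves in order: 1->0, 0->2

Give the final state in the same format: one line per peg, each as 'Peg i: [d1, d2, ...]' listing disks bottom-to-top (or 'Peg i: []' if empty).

Answer: Peg 0: [3]
Peg 1: [2]
Peg 2: [4, 1]

Derivation:
After move 1 (1->0):
Peg 0: [3, 1]
Peg 1: [2]
Peg 2: [4]

After move 2 (0->2):
Peg 0: [3]
Peg 1: [2]
Peg 2: [4, 1]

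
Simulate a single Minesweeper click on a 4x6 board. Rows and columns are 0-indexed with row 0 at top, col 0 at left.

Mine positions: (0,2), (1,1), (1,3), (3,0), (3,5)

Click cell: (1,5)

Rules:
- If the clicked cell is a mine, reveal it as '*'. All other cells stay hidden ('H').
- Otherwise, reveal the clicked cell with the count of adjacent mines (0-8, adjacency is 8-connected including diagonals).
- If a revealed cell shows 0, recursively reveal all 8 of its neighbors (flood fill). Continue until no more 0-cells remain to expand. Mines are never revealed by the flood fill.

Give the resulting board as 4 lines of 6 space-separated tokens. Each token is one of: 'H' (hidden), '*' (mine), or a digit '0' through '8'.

H H H H 1 0
H H H H 1 0
H H H H 2 1
H H H H H H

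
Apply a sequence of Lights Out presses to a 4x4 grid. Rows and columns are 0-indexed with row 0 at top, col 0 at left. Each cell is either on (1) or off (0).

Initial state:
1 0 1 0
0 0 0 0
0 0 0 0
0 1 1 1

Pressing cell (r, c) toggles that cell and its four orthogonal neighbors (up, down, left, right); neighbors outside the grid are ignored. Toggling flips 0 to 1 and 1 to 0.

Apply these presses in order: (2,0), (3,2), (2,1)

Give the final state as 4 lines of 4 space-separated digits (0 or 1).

After press 1 at (2,0):
1 0 1 0
1 0 0 0
1 1 0 0
1 1 1 1

After press 2 at (3,2):
1 0 1 0
1 0 0 0
1 1 1 0
1 0 0 0

After press 3 at (2,1):
1 0 1 0
1 1 0 0
0 0 0 0
1 1 0 0

Answer: 1 0 1 0
1 1 0 0
0 0 0 0
1 1 0 0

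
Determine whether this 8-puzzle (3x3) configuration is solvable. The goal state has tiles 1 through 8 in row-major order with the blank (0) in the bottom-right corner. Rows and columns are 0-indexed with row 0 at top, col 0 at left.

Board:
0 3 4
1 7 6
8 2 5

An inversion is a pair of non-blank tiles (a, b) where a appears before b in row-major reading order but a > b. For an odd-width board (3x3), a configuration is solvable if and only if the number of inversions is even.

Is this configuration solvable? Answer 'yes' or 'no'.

Answer: no

Derivation:
Inversions (pairs i<j in row-major order where tile[i] > tile[j] > 0): 11
11 is odd, so the puzzle is not solvable.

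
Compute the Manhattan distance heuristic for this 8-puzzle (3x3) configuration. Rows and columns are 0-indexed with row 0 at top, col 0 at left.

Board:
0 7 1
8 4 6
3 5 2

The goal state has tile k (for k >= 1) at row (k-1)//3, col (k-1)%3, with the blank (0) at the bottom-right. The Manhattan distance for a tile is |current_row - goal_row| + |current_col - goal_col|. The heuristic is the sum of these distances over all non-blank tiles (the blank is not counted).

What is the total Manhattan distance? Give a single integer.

Tile 7: (0,1)->(2,0) = 3
Tile 1: (0,2)->(0,0) = 2
Tile 8: (1,0)->(2,1) = 2
Tile 4: (1,1)->(1,0) = 1
Tile 6: (1,2)->(1,2) = 0
Tile 3: (2,0)->(0,2) = 4
Tile 5: (2,1)->(1,1) = 1
Tile 2: (2,2)->(0,1) = 3
Sum: 3 + 2 + 2 + 1 + 0 + 4 + 1 + 3 = 16

Answer: 16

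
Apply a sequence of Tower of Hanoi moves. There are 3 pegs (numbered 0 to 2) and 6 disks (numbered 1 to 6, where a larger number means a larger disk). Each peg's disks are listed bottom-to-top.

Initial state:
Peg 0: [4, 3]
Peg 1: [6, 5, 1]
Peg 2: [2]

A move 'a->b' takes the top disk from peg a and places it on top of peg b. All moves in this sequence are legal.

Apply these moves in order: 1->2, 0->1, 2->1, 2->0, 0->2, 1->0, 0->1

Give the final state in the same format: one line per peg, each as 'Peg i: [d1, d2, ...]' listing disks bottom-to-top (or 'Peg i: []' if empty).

Answer: Peg 0: [4]
Peg 1: [6, 5, 3, 1]
Peg 2: [2]

Derivation:
After move 1 (1->2):
Peg 0: [4, 3]
Peg 1: [6, 5]
Peg 2: [2, 1]

After move 2 (0->1):
Peg 0: [4]
Peg 1: [6, 5, 3]
Peg 2: [2, 1]

After move 3 (2->1):
Peg 0: [4]
Peg 1: [6, 5, 3, 1]
Peg 2: [2]

After move 4 (2->0):
Peg 0: [4, 2]
Peg 1: [6, 5, 3, 1]
Peg 2: []

After move 5 (0->2):
Peg 0: [4]
Peg 1: [6, 5, 3, 1]
Peg 2: [2]

After move 6 (1->0):
Peg 0: [4, 1]
Peg 1: [6, 5, 3]
Peg 2: [2]

After move 7 (0->1):
Peg 0: [4]
Peg 1: [6, 5, 3, 1]
Peg 2: [2]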